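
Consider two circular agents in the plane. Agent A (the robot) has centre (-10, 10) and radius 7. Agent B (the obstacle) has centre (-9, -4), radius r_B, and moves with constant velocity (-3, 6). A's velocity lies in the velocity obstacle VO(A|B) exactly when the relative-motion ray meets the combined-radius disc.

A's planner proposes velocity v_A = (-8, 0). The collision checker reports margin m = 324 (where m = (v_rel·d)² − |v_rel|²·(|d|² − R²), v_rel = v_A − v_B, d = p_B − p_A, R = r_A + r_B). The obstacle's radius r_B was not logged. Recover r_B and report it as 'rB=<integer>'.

m = 324
d = (1, -14);  v_rel = (-5, -6),  |v_rel|² = 61
v_rel×d = (-5)·(-14) − (-6)·(1) = 76
since m = R²·61 − 76²:  R² = (5776 + 324) / 61 = 100
R = √100 = 10  ⇒  r_B = 10 − 7 = 3

rB=3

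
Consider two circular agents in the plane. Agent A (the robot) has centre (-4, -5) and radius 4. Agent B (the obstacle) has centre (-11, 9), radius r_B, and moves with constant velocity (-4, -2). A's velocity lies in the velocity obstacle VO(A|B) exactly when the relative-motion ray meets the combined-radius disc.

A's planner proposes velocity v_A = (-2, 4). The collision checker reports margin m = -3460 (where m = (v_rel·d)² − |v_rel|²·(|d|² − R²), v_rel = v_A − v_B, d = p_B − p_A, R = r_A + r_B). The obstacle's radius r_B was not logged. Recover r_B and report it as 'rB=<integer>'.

m = -3460
d = (-7, 14);  v_rel = (2, 6),  |v_rel|² = 40
v_rel×d = (2)·(14) − (6)·(-7) = 70
since m = R²·40 − 70²:  R² = (4900 + -3460) / 40 = 36
R = √36 = 6  ⇒  r_B = 6 − 4 = 2

rB=2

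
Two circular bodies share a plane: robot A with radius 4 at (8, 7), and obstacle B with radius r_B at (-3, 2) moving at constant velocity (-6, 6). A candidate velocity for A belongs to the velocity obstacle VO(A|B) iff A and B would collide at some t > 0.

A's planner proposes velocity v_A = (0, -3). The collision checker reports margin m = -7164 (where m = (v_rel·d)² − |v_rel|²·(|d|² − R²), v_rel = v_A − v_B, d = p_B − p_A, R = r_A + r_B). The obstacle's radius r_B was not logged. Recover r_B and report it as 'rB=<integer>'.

m = -7164
d = (-11, -5);  v_rel = (6, -9),  |v_rel|² = 117
v_rel×d = (6)·(-5) − (-9)·(-11) = -129
since m = R²·117 − (-129)²:  R² = (16641 + -7164) / 117 = 81
R = √81 = 9  ⇒  r_B = 9 − 4 = 5

rB=5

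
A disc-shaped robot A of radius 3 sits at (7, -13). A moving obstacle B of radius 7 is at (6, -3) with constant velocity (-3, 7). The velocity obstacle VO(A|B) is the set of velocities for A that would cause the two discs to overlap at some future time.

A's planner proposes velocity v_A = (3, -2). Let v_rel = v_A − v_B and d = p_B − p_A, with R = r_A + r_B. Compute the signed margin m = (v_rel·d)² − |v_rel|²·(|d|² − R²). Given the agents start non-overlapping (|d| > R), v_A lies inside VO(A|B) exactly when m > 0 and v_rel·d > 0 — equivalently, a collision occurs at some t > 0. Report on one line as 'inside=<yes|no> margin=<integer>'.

d = (-1, 10),  |d|² = 101;  R = 3+7 = 10,  c = 101−10² = 1
v_rel = (6, -9),  |v_rel|² = 117;  v_rel·d = (6)·(-1) + (-9)·(10) = -96
117·t² + 192·t + 1 = 0  ⇒  m = (-96)² − 117·1 = 9099
m = 9099 > 0,  v_rel·d = -96 < 0  ⇒  outside

inside=no margin=9099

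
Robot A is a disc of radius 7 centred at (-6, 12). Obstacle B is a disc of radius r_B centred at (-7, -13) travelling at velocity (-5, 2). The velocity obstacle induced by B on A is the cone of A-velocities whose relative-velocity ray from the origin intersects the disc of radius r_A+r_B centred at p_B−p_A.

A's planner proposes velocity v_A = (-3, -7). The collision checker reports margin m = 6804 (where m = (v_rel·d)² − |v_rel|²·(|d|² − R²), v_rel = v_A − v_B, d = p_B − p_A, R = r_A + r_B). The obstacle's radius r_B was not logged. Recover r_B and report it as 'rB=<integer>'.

m = 6804
d = (-1, -25);  v_rel = (2, -9),  |v_rel|² = 85
v_rel×d = (2)·(-25) − (-9)·(-1) = -59
since m = R²·85 − (-59)²:  R² = (3481 + 6804) / 85 = 121
R = √121 = 11  ⇒  r_B = 11 − 7 = 4

rB=4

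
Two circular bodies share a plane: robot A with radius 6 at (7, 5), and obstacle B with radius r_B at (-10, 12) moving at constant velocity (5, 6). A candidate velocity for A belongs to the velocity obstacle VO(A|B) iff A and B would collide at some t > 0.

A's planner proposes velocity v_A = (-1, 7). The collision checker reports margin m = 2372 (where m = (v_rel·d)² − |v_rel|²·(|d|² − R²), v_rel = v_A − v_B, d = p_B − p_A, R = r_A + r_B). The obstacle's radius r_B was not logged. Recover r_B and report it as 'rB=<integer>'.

m = 2372
d = (-17, 7);  v_rel = (-6, 1),  |v_rel|² = 37
v_rel×d = (-6)·(7) − (1)·(-17) = -25
since m = R²·37 − (-25)²:  R² = (625 + 2372) / 37 = 81
R = √81 = 9  ⇒  r_B = 9 − 6 = 3

rB=3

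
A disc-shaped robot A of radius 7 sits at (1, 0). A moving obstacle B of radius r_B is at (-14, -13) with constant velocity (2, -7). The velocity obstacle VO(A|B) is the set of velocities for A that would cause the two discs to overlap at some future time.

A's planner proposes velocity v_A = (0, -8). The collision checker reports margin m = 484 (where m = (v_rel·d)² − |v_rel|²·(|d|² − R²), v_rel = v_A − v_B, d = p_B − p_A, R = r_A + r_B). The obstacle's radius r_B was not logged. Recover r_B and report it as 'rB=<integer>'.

m = 484
d = (-15, -13);  v_rel = (-2, -1),  |v_rel|² = 5
v_rel×d = (-2)·(-13) − (-1)·(-15) = 11
since m = R²·5 − 11²:  R² = (121 + 484) / 5 = 121
R = √121 = 11  ⇒  r_B = 11 − 7 = 4

rB=4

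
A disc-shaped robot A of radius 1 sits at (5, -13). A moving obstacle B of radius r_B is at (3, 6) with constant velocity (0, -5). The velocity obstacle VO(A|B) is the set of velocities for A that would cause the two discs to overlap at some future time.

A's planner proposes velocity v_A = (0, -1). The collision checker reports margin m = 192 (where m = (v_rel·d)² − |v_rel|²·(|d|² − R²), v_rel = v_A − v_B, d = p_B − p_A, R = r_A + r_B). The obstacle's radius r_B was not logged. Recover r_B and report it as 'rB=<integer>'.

m = 192
d = (-2, 19);  v_rel = (0, 4),  |v_rel|² = 16
v_rel×d = (0)·(19) − (4)·(-2) = 8
since m = R²·16 − 8²:  R² = (64 + 192) / 16 = 16
R = √16 = 4  ⇒  r_B = 4 − 1 = 3

rB=3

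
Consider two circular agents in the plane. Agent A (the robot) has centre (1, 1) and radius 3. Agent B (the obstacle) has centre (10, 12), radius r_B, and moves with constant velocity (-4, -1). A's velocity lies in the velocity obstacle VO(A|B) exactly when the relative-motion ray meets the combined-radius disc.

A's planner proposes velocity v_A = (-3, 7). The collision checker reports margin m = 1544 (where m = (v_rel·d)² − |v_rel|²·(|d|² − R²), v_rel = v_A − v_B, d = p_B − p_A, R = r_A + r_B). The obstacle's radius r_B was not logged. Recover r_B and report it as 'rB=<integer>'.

m = 1544
d = (9, 11);  v_rel = (1, 8),  |v_rel|² = 65
v_rel×d = (1)·(11) − (8)·(9) = -61
since m = R²·65 − (-61)²:  R² = (3721 + 1544) / 65 = 81
R = √81 = 9  ⇒  r_B = 9 − 3 = 6

rB=6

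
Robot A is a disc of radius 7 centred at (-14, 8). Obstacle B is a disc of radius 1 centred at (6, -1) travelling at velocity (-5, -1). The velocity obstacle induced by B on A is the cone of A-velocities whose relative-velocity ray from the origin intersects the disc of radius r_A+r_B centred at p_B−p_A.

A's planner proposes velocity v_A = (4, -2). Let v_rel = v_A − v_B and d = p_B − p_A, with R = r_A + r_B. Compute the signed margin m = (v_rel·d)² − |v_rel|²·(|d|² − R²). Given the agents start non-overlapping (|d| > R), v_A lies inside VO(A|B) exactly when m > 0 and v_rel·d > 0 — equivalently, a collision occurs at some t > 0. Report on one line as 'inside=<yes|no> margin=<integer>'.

d = (20, -9),  |d|² = 481;  R = 7+1 = 8,  c = 481−8² = 417
v_rel = (9, -1),  |v_rel|² = 82;  v_rel·d = (9)·(20) + (-1)·(-9) = 189
82·t² − 378·t + 417 = 0  ⇒  m = 189² − 82·417 = 1527
m = 1527 > 0,  v_rel·d = 189 > 0  ⇒  inside

inside=yes margin=1527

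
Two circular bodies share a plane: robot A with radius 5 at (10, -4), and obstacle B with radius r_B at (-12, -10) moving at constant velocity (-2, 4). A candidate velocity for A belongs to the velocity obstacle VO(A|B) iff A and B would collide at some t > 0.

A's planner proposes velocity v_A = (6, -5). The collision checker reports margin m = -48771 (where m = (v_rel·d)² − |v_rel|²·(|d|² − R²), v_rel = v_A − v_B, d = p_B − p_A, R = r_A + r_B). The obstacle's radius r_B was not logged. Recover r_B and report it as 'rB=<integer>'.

m = -48771
d = (-22, -6);  v_rel = (8, -9),  |v_rel|² = 145
v_rel×d = (8)·(-6) − (-9)·(-22) = -246
since m = R²·145 − (-246)²:  R² = (60516 + -48771) / 145 = 81
R = √81 = 9  ⇒  r_B = 9 − 5 = 4

rB=4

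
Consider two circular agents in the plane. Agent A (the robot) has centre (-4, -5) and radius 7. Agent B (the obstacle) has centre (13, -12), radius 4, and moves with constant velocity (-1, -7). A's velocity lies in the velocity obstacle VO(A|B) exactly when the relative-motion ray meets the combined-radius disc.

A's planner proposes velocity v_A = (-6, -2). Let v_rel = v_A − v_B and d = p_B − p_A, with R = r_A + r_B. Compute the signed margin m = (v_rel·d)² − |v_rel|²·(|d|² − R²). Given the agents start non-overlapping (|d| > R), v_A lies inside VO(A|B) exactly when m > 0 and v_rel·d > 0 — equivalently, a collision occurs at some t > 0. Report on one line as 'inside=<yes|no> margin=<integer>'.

d = (17, -7),  |d|² = 338;  R = 7+4 = 11,  c = 338−11² = 217
v_rel = (-5, 5),  |v_rel|² = 50;  v_rel·d = (-5)·(17) + (5)·(-7) = -120
50·t² + 240·t + 217 = 0  ⇒  m = (-120)² − 50·217 = 3550
m = 3550 > 0,  v_rel·d = -120 < 0  ⇒  outside

inside=no margin=3550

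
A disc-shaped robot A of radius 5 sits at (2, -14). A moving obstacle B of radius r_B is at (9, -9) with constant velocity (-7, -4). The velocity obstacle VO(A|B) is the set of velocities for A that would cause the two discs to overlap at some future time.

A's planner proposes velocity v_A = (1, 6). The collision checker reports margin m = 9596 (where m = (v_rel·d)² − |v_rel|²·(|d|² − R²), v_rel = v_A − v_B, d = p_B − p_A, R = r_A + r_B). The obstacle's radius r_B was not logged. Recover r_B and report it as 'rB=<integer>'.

m = 9596
d = (7, 5);  v_rel = (8, 10),  |v_rel|² = 164
v_rel×d = (8)·(5) − (10)·(7) = -30
since m = R²·164 − (-30)²:  R² = (900 + 9596) / 164 = 64
R = √64 = 8  ⇒  r_B = 8 − 5 = 3

rB=3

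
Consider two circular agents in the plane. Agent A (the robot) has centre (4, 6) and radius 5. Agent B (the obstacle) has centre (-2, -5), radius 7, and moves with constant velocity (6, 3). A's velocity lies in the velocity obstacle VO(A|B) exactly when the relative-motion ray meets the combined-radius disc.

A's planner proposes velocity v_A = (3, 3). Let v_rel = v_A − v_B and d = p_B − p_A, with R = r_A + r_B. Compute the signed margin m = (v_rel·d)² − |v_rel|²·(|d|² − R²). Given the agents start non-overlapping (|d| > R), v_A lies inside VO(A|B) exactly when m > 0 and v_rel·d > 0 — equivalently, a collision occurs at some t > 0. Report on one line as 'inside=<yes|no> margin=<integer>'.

d = (-6, -11),  |d|² = 157;  R = 5+7 = 12,  c = 157−12² = 13
v_rel = (-3, 0),  |v_rel|² = 9;  v_rel·d = (-3)·(-6) + (0)·(-11) = 18
9·t² − 36·t + 13 = 0  ⇒  m = 18² − 9·13 = 207
m = 207 > 0,  v_rel·d = 18 > 0  ⇒  inside

inside=yes margin=207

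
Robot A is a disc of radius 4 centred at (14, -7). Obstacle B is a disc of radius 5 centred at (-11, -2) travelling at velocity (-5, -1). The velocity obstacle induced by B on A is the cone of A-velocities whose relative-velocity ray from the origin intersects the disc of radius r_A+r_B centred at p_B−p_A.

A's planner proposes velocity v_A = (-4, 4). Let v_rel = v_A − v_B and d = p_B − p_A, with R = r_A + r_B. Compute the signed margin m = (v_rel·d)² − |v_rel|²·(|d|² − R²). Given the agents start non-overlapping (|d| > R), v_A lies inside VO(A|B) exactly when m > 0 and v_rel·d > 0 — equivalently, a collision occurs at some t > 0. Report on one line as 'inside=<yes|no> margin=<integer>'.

d = (-25, 5),  |d|² = 650;  R = 4+5 = 9,  c = 650−9² = 569
v_rel = (1, 5),  |v_rel|² = 26;  v_rel·d = (1)·(-25) + (5)·(5) = 0
26·t² − 0·t + 569 = 0  ⇒  m = 0² − 26·569 = -14794
m = -14794 < 0,  v_rel·d = 0 = 0  ⇒  outside

inside=no margin=-14794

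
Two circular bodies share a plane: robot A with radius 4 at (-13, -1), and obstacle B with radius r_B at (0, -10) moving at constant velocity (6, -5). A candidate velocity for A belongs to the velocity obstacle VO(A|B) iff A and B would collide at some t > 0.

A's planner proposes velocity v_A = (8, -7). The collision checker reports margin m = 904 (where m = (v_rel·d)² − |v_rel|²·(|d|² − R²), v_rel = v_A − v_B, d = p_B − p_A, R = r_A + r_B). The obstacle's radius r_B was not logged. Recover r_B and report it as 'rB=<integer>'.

m = 904
d = (13, -9);  v_rel = (2, -2),  |v_rel|² = 8
v_rel×d = (2)·(-9) − (-2)·(13) = 8
since m = R²·8 − 8²:  R² = (64 + 904) / 8 = 121
R = √121 = 11  ⇒  r_B = 11 − 4 = 7

rB=7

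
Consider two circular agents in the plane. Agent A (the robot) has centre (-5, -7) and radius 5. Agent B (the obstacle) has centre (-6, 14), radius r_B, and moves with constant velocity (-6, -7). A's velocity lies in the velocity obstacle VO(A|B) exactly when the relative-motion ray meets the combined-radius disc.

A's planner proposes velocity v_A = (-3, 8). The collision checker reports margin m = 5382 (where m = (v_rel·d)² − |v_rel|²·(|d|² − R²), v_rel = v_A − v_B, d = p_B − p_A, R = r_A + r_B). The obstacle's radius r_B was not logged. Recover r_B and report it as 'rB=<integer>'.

m = 5382
d = (-1, 21);  v_rel = (3, 15),  |v_rel|² = 234
v_rel×d = (3)·(21) − (15)·(-1) = 78
since m = R²·234 − 78²:  R² = (6084 + 5382) / 234 = 49
R = √49 = 7  ⇒  r_B = 7 − 5 = 2

rB=2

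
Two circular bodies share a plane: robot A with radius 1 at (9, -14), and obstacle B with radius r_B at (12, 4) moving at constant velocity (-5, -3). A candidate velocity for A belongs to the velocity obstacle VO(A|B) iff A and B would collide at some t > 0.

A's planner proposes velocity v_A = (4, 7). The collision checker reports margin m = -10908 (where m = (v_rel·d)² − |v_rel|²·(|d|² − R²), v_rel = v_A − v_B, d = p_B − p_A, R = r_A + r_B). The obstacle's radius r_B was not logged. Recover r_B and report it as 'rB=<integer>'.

m = -10908
d = (3, 18);  v_rel = (9, 10),  |v_rel|² = 181
v_rel×d = (9)·(18) − (10)·(3) = 132
since m = R²·181 − 132²:  R² = (17424 + -10908) / 181 = 36
R = √36 = 6  ⇒  r_B = 6 − 1 = 5

rB=5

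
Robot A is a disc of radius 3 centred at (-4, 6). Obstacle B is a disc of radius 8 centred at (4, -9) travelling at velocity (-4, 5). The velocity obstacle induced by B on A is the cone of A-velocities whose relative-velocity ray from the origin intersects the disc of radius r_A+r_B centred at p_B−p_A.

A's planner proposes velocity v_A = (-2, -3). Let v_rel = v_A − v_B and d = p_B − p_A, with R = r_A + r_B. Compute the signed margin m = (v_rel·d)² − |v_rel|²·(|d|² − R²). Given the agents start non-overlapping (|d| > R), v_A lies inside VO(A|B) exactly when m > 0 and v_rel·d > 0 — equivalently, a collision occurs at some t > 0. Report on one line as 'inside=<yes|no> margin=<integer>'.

d = (8, -15),  |d|² = 289;  R = 3+8 = 11,  c = 289−11² = 168
v_rel = (2, -8),  |v_rel|² = 68;  v_rel·d = (2)·(8) + (-8)·(-15) = 136
68·t² − 272·t + 168 = 0  ⇒  m = 136² − 68·168 = 7072
m = 7072 > 0,  v_rel·d = 136 > 0  ⇒  inside

inside=yes margin=7072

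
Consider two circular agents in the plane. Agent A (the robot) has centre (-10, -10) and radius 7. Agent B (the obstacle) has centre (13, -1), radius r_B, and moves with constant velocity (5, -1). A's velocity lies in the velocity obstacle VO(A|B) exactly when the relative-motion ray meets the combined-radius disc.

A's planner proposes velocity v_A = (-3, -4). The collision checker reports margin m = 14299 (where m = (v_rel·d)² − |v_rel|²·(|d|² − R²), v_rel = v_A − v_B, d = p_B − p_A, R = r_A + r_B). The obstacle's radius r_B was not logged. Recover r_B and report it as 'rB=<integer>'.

m = 14299
d = (23, 9);  v_rel = (-8, -3),  |v_rel|² = 73
v_rel×d = (-8)·(9) − (-3)·(23) = -3
since m = R²·73 − (-3)²:  R² = (9 + 14299) / 73 = 196
R = √196 = 14  ⇒  r_B = 14 − 7 = 7

rB=7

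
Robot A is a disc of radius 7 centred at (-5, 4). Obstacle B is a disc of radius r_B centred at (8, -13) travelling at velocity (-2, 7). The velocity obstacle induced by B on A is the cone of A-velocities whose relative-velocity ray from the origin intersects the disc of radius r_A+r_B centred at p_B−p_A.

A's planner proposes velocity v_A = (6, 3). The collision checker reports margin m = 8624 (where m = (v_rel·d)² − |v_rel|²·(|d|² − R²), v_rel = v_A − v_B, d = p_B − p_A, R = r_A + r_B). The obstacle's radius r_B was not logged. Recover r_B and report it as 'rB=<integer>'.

m = 8624
d = (13, -17);  v_rel = (8, -4),  |v_rel|² = 80
v_rel×d = (8)·(-17) − (-4)·(13) = -84
since m = R²·80 − (-84)²:  R² = (7056 + 8624) / 80 = 196
R = √196 = 14  ⇒  r_B = 14 − 7 = 7

rB=7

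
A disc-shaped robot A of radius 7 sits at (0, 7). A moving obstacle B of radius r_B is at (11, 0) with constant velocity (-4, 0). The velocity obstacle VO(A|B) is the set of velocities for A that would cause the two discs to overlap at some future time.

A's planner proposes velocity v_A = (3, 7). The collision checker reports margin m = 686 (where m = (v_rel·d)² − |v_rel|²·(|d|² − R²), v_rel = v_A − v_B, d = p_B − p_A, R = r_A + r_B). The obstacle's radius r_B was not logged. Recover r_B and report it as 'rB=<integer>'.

m = 686
d = (11, -7);  v_rel = (7, 7),  |v_rel|² = 98
v_rel×d = (7)·(-7) − (7)·(11) = -126
since m = R²·98 − (-126)²:  R² = (15876 + 686) / 98 = 169
R = √169 = 13  ⇒  r_B = 13 − 7 = 6

rB=6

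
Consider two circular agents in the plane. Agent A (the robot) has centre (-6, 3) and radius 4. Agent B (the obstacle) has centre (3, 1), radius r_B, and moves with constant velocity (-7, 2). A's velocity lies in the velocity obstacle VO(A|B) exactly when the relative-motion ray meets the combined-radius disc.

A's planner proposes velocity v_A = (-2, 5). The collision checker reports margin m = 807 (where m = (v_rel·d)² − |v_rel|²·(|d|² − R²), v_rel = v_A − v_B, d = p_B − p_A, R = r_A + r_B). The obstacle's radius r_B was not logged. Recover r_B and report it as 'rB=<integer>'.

m = 807
d = (9, -2);  v_rel = (5, 3),  |v_rel|² = 34
v_rel×d = (5)·(-2) − (3)·(9) = -37
since m = R²·34 − (-37)²:  R² = (1369 + 807) / 34 = 64
R = √64 = 8  ⇒  r_B = 8 − 4 = 4

rB=4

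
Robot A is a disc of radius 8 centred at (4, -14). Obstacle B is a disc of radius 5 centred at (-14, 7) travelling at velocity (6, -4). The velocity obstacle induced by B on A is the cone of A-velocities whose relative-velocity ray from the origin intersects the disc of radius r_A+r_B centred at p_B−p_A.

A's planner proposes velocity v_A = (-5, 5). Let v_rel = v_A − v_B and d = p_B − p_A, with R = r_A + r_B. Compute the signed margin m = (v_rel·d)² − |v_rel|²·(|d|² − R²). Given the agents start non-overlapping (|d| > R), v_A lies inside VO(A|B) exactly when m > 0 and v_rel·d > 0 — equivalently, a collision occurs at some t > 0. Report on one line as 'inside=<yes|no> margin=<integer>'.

d = (-18, 21),  |d|² = 765;  R = 8+5 = 13,  c = 765−13² = 596
v_rel = (-11, 9),  |v_rel|² = 202;  v_rel·d = (-11)·(-18) + (9)·(21) = 387
202·t² − 774·t + 596 = 0  ⇒  m = 387² − 202·596 = 29377
m = 29377 > 0,  v_rel·d = 387 > 0  ⇒  inside

inside=yes margin=29377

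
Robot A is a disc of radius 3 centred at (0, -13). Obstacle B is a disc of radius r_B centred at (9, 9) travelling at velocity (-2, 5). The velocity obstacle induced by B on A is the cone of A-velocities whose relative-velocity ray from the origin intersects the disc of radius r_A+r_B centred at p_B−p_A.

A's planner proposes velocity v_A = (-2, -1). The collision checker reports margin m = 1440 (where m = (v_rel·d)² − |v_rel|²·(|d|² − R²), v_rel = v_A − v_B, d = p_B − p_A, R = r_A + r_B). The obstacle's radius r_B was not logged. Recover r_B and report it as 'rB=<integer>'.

m = 1440
d = (9, 22);  v_rel = (0, -6),  |v_rel|² = 36
v_rel×d = (0)·(22) − (-6)·(9) = 54
since m = R²·36 − 54²:  R² = (2916 + 1440) / 36 = 121
R = √121 = 11  ⇒  r_B = 11 − 3 = 8

rB=8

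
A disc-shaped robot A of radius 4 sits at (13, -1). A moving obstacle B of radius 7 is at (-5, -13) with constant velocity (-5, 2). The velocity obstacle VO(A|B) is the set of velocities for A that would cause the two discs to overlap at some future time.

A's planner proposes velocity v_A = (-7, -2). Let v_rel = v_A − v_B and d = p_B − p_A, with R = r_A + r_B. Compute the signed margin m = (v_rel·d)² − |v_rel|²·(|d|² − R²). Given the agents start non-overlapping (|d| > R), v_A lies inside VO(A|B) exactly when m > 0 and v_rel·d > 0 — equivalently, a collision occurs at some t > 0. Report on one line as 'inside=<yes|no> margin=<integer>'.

d = (-18, -12),  |d|² = 468;  R = 4+7 = 11,  c = 468−11² = 347
v_rel = (-2, -4),  |v_rel|² = 20;  v_rel·d = (-2)·(-18) + (-4)·(-12) = 84
20·t² − 168·t + 347 = 0  ⇒  m = 84² − 20·347 = 116
m = 116 > 0,  v_rel·d = 84 > 0  ⇒  inside

inside=yes margin=116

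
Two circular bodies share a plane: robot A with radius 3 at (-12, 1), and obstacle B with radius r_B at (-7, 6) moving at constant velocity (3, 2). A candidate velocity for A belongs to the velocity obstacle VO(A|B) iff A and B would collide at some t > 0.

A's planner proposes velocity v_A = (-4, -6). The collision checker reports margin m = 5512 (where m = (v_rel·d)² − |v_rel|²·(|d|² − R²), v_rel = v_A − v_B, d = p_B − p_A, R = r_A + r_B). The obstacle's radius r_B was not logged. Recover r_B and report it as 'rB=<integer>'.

m = 5512
d = (5, 5);  v_rel = (-7, -8),  |v_rel|² = 113
v_rel×d = (-7)·(5) − (-8)·(5) = 5
since m = R²·113 − 5²:  R² = (25 + 5512) / 113 = 49
R = √49 = 7  ⇒  r_B = 7 − 3 = 4

rB=4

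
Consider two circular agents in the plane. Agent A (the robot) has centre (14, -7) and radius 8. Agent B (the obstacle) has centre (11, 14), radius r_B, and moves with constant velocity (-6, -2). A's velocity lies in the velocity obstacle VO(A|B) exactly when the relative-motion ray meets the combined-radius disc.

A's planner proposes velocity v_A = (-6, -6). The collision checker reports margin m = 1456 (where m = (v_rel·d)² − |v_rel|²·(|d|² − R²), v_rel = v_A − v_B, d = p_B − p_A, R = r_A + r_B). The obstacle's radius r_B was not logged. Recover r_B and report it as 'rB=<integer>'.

m = 1456
d = (-3, 21);  v_rel = (0, -4),  |v_rel|² = 16
v_rel×d = (0)·(21) − (-4)·(-3) = -12
since m = R²·16 − (-12)²:  R² = (144 + 1456) / 16 = 100
R = √100 = 10  ⇒  r_B = 10 − 8 = 2

rB=2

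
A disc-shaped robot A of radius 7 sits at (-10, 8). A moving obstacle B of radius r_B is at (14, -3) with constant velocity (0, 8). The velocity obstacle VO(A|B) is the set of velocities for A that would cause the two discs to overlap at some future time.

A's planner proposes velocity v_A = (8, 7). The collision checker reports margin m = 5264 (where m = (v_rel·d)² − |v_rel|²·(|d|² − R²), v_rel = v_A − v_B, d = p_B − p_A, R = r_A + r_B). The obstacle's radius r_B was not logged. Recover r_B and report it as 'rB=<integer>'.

m = 5264
d = (24, -11);  v_rel = (8, -1),  |v_rel|² = 65
v_rel×d = (8)·(-11) − (-1)·(24) = -64
since m = R²·65 − (-64)²:  R² = (4096 + 5264) / 65 = 144
R = √144 = 12  ⇒  r_B = 12 − 7 = 5

rB=5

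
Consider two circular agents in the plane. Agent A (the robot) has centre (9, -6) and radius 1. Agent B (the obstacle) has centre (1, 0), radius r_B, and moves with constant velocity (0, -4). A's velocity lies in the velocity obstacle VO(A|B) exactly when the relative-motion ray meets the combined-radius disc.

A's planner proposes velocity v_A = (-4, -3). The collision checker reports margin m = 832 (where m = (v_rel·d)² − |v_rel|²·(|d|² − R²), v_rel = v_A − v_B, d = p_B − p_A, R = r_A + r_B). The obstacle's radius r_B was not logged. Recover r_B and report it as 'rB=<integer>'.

m = 832
d = (-8, 6);  v_rel = (-4, 1),  |v_rel|² = 17
v_rel×d = (-4)·(6) − (1)·(-8) = -16
since m = R²·17 − (-16)²:  R² = (256 + 832) / 17 = 64
R = √64 = 8  ⇒  r_B = 8 − 1 = 7

rB=7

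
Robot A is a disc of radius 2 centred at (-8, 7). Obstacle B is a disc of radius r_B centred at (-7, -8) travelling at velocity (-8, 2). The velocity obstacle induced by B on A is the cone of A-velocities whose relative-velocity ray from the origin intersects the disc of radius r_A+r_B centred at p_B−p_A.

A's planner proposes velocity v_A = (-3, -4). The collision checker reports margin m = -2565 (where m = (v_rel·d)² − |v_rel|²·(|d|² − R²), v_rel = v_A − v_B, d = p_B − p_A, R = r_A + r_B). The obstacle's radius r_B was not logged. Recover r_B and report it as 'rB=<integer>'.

m = -2565
d = (1, -15);  v_rel = (5, -6),  |v_rel|² = 61
v_rel×d = (5)·(-15) − (-6)·(1) = -69
since m = R²·61 − (-69)²:  R² = (4761 + -2565) / 61 = 36
R = √36 = 6  ⇒  r_B = 6 − 2 = 4

rB=4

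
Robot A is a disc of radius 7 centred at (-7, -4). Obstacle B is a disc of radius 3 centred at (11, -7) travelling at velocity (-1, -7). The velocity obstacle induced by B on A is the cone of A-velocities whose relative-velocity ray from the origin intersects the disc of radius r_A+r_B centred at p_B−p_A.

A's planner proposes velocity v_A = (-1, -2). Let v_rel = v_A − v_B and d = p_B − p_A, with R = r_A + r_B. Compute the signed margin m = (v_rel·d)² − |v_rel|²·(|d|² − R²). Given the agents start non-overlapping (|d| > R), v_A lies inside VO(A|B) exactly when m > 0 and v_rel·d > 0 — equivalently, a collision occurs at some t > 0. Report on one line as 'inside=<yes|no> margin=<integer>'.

d = (18, -3),  |d|² = 333;  R = 7+3 = 10,  c = 333−10² = 233
v_rel = (0, 5),  |v_rel|² = 25;  v_rel·d = (0)·(18) + (5)·(-3) = -15
25·t² + 30·t + 233 = 0  ⇒  m = (-15)² − 25·233 = -5600
m = -5600 < 0,  v_rel·d = -15 < 0  ⇒  outside

inside=no margin=-5600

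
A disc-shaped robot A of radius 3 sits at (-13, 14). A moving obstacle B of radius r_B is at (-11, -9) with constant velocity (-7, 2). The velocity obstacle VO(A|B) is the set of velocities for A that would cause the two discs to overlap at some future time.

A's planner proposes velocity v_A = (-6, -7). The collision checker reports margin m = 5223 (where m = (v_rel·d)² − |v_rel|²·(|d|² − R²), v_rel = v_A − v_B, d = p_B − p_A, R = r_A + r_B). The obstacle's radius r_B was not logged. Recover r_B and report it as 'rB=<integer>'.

m = 5223
d = (2, -23);  v_rel = (1, -9),  |v_rel|² = 82
v_rel×d = (1)·(-23) − (-9)·(2) = -5
since m = R²·82 − (-5)²:  R² = (25 + 5223) / 82 = 64
R = √64 = 8  ⇒  r_B = 8 − 3 = 5

rB=5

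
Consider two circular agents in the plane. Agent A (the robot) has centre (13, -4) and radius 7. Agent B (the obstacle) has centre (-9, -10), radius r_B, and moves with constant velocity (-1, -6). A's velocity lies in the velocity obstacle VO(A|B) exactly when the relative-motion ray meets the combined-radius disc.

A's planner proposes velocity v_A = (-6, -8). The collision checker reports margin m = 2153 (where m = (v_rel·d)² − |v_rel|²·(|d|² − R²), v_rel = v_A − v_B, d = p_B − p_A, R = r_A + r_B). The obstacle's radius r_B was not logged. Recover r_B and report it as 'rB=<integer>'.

m = 2153
d = (-22, -6);  v_rel = (-5, -2),  |v_rel|² = 29
v_rel×d = (-5)·(-6) − (-2)·(-22) = -14
since m = R²·29 − (-14)²:  R² = (196 + 2153) / 29 = 81
R = √81 = 9  ⇒  r_B = 9 − 7 = 2

rB=2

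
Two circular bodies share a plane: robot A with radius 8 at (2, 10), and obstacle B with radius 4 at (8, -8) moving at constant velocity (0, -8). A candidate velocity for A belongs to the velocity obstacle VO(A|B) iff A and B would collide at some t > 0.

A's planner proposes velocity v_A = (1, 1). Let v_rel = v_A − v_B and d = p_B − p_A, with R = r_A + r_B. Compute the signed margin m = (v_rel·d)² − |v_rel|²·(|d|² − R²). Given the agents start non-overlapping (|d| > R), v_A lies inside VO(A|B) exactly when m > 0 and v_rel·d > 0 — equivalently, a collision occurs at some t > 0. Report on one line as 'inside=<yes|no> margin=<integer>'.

d = (6, -18),  |d|² = 360;  R = 8+4 = 12,  c = 360−12² = 216
v_rel = (1, 9),  |v_rel|² = 82;  v_rel·d = (1)·(6) + (9)·(-18) = -156
82·t² + 312·t + 216 = 0  ⇒  m = (-156)² − 82·216 = 6624
m = 6624 > 0,  v_rel·d = -156 < 0  ⇒  outside

inside=no margin=6624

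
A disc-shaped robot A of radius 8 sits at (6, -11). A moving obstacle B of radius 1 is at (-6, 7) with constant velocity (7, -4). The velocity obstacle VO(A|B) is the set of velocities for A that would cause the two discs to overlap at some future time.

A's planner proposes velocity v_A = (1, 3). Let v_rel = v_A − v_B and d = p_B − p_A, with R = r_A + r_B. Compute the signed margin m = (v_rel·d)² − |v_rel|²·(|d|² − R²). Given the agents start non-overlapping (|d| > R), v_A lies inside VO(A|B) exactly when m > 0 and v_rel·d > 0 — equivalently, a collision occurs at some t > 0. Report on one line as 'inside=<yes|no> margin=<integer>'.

d = (-12, 18),  |d|² = 468;  R = 8+1 = 9,  c = 468−9² = 387
v_rel = (-6, 7),  |v_rel|² = 85;  v_rel·d = (-6)·(-12) + (7)·(18) = 198
85·t² − 396·t + 387 = 0  ⇒  m = 198² − 85·387 = 6309
m = 6309 > 0,  v_rel·d = 198 > 0  ⇒  inside

inside=yes margin=6309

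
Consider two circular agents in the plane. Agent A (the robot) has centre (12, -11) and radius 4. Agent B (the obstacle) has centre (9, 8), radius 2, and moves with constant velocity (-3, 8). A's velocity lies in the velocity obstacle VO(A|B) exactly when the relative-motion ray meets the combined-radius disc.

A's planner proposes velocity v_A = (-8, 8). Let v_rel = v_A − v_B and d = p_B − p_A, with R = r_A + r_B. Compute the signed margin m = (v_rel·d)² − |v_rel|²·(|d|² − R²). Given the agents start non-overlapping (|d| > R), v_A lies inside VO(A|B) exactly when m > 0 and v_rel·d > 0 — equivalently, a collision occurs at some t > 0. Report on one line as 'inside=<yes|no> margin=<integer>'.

d = (-3, 19),  |d|² = 370;  R = 4+2 = 6,  c = 370−6² = 334
v_rel = (-5, 0),  |v_rel|² = 25;  v_rel·d = (-5)·(-3) + (0)·(19) = 15
25·t² − 30·t + 334 = 0  ⇒  m = 15² − 25·334 = -8125
m = -8125 < 0,  v_rel·d = 15 > 0  ⇒  outside

inside=no margin=-8125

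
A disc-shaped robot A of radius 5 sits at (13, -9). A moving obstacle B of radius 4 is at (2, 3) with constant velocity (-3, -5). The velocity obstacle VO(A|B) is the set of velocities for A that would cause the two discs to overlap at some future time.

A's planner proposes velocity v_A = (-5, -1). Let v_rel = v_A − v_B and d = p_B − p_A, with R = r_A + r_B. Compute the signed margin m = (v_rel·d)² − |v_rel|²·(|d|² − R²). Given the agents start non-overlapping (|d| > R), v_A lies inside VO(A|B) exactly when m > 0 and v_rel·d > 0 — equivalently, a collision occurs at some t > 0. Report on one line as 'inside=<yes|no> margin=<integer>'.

d = (-11, 12),  |d|² = 265;  R = 5+4 = 9,  c = 265−9² = 184
v_rel = (-2, 4),  |v_rel|² = 20;  v_rel·d = (-2)·(-11) + (4)·(12) = 70
20·t² − 140·t + 184 = 0  ⇒  m = 70² − 20·184 = 1220
m = 1220 > 0,  v_rel·d = 70 > 0  ⇒  inside

inside=yes margin=1220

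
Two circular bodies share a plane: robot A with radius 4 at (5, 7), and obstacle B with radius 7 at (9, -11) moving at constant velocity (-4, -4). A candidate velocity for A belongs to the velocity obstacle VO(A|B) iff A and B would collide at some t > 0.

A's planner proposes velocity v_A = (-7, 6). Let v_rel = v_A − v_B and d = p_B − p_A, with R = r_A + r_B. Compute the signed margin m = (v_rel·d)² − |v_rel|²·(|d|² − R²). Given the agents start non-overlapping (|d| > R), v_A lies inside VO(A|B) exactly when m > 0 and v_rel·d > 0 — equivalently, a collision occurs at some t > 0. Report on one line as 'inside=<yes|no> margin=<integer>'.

d = (4, -18),  |d|² = 340;  R = 4+7 = 11,  c = 340−11² = 219
v_rel = (-3, 10),  |v_rel|² = 109;  v_rel·d = (-3)·(4) + (10)·(-18) = -192
109·t² + 384·t + 219 = 0  ⇒  m = (-192)² − 109·219 = 12993
m = 12993 > 0,  v_rel·d = -192 < 0  ⇒  outside

inside=no margin=12993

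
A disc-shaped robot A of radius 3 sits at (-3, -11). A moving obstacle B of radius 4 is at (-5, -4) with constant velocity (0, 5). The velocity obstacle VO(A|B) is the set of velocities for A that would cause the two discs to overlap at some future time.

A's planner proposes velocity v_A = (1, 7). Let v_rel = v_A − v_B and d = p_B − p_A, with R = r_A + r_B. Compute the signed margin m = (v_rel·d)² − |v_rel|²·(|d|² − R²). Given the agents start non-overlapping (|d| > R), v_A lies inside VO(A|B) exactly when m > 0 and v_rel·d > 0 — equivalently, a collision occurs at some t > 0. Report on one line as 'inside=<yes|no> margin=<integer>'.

d = (-2, 7),  |d|² = 53;  R = 3+4 = 7,  c = 53−7² = 4
v_rel = (1, 2),  |v_rel|² = 5;  v_rel·d = (1)·(-2) + (2)·(7) = 12
5·t² − 24·t + 4 = 0  ⇒  m = 12² − 5·4 = 124
m = 124 > 0,  v_rel·d = 12 > 0  ⇒  inside

inside=yes margin=124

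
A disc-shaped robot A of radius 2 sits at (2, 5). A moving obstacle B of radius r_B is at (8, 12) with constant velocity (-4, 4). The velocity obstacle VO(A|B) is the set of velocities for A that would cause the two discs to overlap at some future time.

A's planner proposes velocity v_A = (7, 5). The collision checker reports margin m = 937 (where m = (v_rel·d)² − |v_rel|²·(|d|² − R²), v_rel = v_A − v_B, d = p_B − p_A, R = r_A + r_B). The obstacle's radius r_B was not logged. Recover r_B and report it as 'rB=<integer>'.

m = 937
d = (6, 7);  v_rel = (11, 1),  |v_rel|² = 122
v_rel×d = (11)·(7) − (1)·(6) = 71
since m = R²·122 − 71²:  R² = (5041 + 937) / 122 = 49
R = √49 = 7  ⇒  r_B = 7 − 2 = 5

rB=5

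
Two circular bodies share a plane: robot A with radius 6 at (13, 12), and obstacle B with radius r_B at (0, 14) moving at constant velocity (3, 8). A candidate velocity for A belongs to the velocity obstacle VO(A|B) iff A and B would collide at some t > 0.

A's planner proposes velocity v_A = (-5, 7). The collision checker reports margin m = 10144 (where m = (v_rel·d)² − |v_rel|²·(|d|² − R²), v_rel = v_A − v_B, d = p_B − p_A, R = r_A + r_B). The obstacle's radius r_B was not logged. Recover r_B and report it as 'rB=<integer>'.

m = 10144
d = (-13, 2);  v_rel = (-8, -1),  |v_rel|² = 65
v_rel×d = (-8)·(2) − (-1)·(-13) = -29
since m = R²·65 − (-29)²:  R² = (841 + 10144) / 65 = 169
R = √169 = 13  ⇒  r_B = 13 − 6 = 7

rB=7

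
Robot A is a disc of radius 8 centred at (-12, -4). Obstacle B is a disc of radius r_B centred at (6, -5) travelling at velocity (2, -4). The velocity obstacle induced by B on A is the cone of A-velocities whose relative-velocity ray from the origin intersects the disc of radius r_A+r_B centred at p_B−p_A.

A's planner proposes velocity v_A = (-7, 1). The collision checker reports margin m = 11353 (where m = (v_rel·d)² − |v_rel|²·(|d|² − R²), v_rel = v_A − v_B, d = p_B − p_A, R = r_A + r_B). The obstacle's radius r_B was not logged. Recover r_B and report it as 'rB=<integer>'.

m = 11353
d = (18, -1);  v_rel = (-9, 5),  |v_rel|² = 106
v_rel×d = (-9)·(-1) − (5)·(18) = -81
since m = R²·106 − (-81)²:  R² = (6561 + 11353) / 106 = 169
R = √169 = 13  ⇒  r_B = 13 − 8 = 5

rB=5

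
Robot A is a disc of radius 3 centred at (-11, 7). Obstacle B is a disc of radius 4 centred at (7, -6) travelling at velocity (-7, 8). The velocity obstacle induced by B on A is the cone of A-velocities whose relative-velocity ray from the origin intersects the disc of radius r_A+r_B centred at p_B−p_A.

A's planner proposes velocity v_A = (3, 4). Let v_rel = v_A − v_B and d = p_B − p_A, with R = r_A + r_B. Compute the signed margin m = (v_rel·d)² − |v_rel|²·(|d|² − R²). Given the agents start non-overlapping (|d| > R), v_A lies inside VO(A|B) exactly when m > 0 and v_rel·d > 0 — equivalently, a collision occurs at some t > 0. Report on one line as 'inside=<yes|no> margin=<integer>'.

d = (18, -13),  |d|² = 493;  R = 3+4 = 7,  c = 493−7² = 444
v_rel = (10, -4),  |v_rel|² = 116;  v_rel·d = (10)·(18) + (-4)·(-13) = 232
116·t² − 464·t + 444 = 0  ⇒  m = 232² − 116·444 = 2320
m = 2320 > 0,  v_rel·d = 232 > 0  ⇒  inside

inside=yes margin=2320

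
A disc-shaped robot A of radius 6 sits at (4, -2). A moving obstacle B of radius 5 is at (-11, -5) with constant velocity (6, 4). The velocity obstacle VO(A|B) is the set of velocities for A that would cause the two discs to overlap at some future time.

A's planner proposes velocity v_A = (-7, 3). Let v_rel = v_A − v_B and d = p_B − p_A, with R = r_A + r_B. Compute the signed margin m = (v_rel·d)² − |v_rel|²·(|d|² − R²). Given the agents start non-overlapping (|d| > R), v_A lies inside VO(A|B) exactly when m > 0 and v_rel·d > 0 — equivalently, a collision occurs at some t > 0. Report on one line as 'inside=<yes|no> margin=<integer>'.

d = (-15, -3),  |d|² = 234;  R = 6+5 = 11,  c = 234−11² = 113
v_rel = (-13, -1),  |v_rel|² = 170;  v_rel·d = (-13)·(-15) + (-1)·(-3) = 198
170·t² − 396·t + 113 = 0  ⇒  m = 198² − 170·113 = 19994
m = 19994 > 0,  v_rel·d = 198 > 0  ⇒  inside

inside=yes margin=19994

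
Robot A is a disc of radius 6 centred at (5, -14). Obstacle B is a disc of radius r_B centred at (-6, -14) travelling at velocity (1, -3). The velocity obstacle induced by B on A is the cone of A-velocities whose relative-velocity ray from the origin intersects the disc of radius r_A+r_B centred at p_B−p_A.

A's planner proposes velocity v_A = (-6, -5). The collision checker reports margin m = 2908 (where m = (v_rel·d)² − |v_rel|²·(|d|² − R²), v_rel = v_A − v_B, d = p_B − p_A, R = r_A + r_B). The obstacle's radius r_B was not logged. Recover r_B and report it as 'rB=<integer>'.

m = 2908
d = (-11, 0);  v_rel = (-7, -2),  |v_rel|² = 53
v_rel×d = (-7)·(0) − (-2)·(-11) = -22
since m = R²·53 − (-22)²:  R² = (484 + 2908) / 53 = 64
R = √64 = 8  ⇒  r_B = 8 − 6 = 2

rB=2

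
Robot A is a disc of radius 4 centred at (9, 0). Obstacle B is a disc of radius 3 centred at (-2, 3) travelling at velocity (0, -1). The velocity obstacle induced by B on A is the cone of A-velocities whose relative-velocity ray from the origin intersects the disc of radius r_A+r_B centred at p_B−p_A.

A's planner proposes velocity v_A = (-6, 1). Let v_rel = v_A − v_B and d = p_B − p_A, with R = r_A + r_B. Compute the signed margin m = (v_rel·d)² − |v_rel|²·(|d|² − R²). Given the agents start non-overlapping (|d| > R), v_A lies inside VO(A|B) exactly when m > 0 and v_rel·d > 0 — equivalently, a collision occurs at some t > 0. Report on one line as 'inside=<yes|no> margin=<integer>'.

d = (-11, 3),  |d|² = 130;  R = 4+3 = 7,  c = 130−7² = 81
v_rel = (-6, 2),  |v_rel|² = 40;  v_rel·d = (-6)·(-11) + (2)·(3) = 72
40·t² − 144·t + 81 = 0  ⇒  m = 72² − 40·81 = 1944
m = 1944 > 0,  v_rel·d = 72 > 0  ⇒  inside

inside=yes margin=1944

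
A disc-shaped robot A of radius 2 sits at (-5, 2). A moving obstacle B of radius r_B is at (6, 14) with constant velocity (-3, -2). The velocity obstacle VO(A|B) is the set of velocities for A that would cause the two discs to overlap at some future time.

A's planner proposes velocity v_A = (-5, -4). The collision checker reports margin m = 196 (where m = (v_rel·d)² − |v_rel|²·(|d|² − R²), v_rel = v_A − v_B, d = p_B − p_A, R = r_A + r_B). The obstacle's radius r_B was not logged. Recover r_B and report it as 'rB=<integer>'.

m = 196
d = (11, 12);  v_rel = (-2, -2),  |v_rel|² = 8
v_rel×d = (-2)·(12) − (-2)·(11) = -2
since m = R²·8 − (-2)²:  R² = (4 + 196) / 8 = 25
R = √25 = 5  ⇒  r_B = 5 − 2 = 3

rB=3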